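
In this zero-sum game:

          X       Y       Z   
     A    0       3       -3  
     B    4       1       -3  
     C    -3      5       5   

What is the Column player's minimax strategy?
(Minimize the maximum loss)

Column should play X, value = 4

Work:
Column player minimizes Row's maximum payoff:
Column X: max payoff to Row = 4
Column Y: max payoff to Row = 5
Column Z: max payoff to Row = 5
Minimum is 4, achieved by column X.
Minimax strategy: X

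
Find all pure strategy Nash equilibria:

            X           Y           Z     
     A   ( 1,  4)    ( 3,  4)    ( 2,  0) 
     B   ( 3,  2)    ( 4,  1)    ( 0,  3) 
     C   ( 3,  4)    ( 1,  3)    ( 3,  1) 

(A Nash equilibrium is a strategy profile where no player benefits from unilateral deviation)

Nash equilibrium: (C, X)

Work:
Best responses:
  P1 vs X: payoffs [1, 3, 3] → best response B/C (payoff 3)
  P1 vs Y: payoffs [3, 4, 1] → best response B (payoff 4)
  P1 vs Z: payoffs [2, 0, 3] → best response C (payoff 3)
  P2 vs A: payoffs [4, 4, 0] → best response X/Y (payoff 4)
  P2 vs B: payoffs [2, 1, 3] → best response Z (payoff 3)
  P2 vs C: payoffs [4, 3, 1] → best response X (payoff 4)
Mutual best responses: (C,X) → Nash equilibria.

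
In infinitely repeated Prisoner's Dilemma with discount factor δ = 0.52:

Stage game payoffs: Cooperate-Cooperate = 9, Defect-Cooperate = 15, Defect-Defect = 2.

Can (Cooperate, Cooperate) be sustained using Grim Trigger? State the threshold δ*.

δ* = 0.4615; since δ = 0.52 ≥ 0.4615, cooperation can be sustained

Work:
For Grim Trigger:
Cooperate forever: 9/(1-δ)
Defect then punished: 15 + 2·δ/(1-δ)
Need: 9/(1-δ) ≥ 15 + 2·δ/(1-δ)
Solving: δ ≥ (T-R)/(T-P) = (15-9)/(15-2) = 0.4615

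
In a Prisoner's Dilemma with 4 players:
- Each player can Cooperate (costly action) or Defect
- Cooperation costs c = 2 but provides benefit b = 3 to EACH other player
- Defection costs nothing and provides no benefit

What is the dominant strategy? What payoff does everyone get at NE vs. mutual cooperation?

Dominant: Defect; NE payoff = 0; Coop payoff = 7

Work:
Defect dominates (saves cost c = 2, benefit to others is external)
NE: All defect → everyone gets 0
If all cooperate: each receives (3)×3 - 2 = 7
Social dilemma: 7 > 0 but NE gives 0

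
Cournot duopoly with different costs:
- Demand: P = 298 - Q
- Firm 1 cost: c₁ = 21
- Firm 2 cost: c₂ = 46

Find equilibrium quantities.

q₁* = 100.67, q₂* = 75.67

Work:
Reaction: q₁ = (298 - 21 - q₂)/2
Reaction: q₂ = (298 - 46 - q₁)/2
Solve simultaneously:
q₁* = (298 - 2×21 + 46)/3 = 100.67
q₂* = (298 - 2×46 + 21)/3 = 75.67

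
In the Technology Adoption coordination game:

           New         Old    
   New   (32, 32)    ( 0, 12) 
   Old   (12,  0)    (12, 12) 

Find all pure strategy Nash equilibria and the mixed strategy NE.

Pure NE: (New, New) and (Old, Old); Mixed NE: p = 0.375, q = 0.375

Work:
Check pure NE:
(New, New): (32, 32) - no unilateral deviation beneficial
(Old, Old): (12, 12) - no unilateral deviation beneficial
Mixed NE: P1 plays New with p = 0.375, P2 plays New with q = 0.375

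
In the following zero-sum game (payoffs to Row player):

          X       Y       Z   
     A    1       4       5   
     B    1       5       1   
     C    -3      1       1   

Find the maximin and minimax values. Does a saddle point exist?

Maximin = 1, Minimax = 1, Saddle: True

Work:
Row minimums: [1, 1, -3] → maximin = 1
Column maximums: [1, 5, 5] → minimax = 1
Saddle point exists! Game value = 1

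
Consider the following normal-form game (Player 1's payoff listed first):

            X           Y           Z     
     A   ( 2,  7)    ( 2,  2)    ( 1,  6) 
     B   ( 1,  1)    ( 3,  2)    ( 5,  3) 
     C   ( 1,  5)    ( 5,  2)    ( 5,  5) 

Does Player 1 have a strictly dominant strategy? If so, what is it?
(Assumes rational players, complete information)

No strictly dominant strategy exists for Player 1

Work:
A strategy strictly dominates another if it gives a strictly higher payoff against every opponent action. Compare each pair of P1's strategies column-by-column:
  A vs B: [2 vs 1, 2 vs 3, 1 vs 5] → A does not strictly dominate B (column Y: 2 ≤ 3)
  A vs C: [2 vs 1, 2 vs 5, 1 vs 5] → A does not strictly dominate C (column Y: 2 ≤ 5)
  B vs A: [1 vs 2, 3 vs 2, 5 vs 1] → B does not strictly dominate A (column X: 1 ≤ 2)
  B vs C: [1 vs 1, 3 vs 5, 5 vs 5] → B does not strictly dominate C (column X: 1 ≤ 1)
  C vs A: [1 vs 2, 5 vs 2, 5 vs 1] → C does not strictly dominate A (column X: 1 ≤ 2)
  C vs B: [1 vs 1, 5 vs 3, 5 vs 5] → C does not strictly dominate B (column X: 1 ≤ 1)
No single strategy strictly dominates all others → no strictly dominant strategy.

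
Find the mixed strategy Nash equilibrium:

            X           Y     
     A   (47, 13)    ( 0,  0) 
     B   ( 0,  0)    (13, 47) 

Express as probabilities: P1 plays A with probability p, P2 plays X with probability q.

p = 0.7833, q = 0.2167

Work:
Find probabilities that make opponent indifferent:
P2 chooses q to make P1 indifferent between A and B
P1 chooses p to make P2 indifferent between X and Y
Mixed NE: P1 plays (A: 0.7833, B: 0.2167), P2 plays (X: 0.2167, Y: 0.7833)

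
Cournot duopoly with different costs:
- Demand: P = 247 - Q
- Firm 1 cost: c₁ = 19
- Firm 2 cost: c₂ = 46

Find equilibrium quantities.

q₁* = 85.0, q₂* = 58.0

Work:
Reaction: q₁ = (247 - 19 - q₂)/2
Reaction: q₂ = (247 - 46 - q₁)/2
Solve simultaneously:
q₁* = (247 - 2×19 + 46)/3 = 85.0
q₂* = (247 - 2×46 + 19)/3 = 58.0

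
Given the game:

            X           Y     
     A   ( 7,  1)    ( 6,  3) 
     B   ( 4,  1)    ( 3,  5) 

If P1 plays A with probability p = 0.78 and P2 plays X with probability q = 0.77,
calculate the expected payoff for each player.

E[P1] = 6.11, E[P2] = 1.5612

Work:
E[P1] = p·q·π₁(A,X) + p·(1-q)·π₁(A,Y) + (1-p)·q·π₁(B,X) + (1-p)·(1-q)·π₁(B,Y)
= 0.78·0.77·7 + 0.78·0.23·6 + 0.22·0.77·4 + 0.22·0.23·3
= 6.11

E[P2] = 1.5612 (similar calculation)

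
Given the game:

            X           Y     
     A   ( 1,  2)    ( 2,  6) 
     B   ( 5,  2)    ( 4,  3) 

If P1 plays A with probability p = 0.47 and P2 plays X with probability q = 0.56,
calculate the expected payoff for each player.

E[P1] = 3.0936, E[P2] = 3.0604

Work:
E[P1] = p·q·π₁(A,X) + p·(1-q)·π₁(A,Y) + (1-p)·q·π₁(B,X) + (1-p)·(1-q)·π₁(B,Y)
= 0.47·0.56·1 + 0.47·0.44·2 + 0.53·0.56·5 + 0.53·0.44·4
= 3.0936

E[P2] = 3.0604 (similar calculation)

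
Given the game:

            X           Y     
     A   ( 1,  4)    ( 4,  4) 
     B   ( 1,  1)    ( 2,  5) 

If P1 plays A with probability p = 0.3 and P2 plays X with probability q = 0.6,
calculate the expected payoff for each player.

E[P1] = 1.64, E[P2] = 3.02

Work:
E[P1] = p·q·π₁(A,X) + p·(1-q)·π₁(A,Y) + (1-p)·q·π₁(B,X) + (1-p)·(1-q)·π₁(B,Y)
= 0.3·0.6·1 + 0.3·0.4·4 + 0.7·0.6·1 + 0.7·0.4·2
= 1.64

E[P2] = 3.02 (similar calculation)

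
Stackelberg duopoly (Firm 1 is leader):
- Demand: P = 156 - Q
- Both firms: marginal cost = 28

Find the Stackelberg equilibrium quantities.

q₁* (leader) = 64.0, q₂* (follower) = 32.0

Work:
Follower's reaction: q₂ = (a - c - q₁)/2
Leader substitutes: π₁ = q₁·(a - q₁ - (a-c-q₁)/2 - c)
FOC: q₁* = (156 - 28)/2 = 64.00
Then: q₂* = (156 - 28 - 64.0)/2 = 32.00
Leader has first-mover advantage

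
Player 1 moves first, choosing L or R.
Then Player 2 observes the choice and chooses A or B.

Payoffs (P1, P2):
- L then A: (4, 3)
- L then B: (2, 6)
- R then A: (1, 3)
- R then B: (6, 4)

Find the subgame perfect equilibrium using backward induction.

P1 plays R, P2 plays B after L and B after R; Payoff (6, 4)

Work:
Backward induction:
After L: P2 chooses B → P1 gets 2
After R: P2 chooses B → P1 gets 6
P1 chooses R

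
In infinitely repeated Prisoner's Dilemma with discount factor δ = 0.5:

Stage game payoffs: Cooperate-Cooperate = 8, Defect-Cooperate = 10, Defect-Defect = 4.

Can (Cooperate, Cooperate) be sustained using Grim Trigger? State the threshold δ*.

δ* = 0.3333; since δ = 0.5 ≥ 0.3333, cooperation can be sustained

Work:
For Grim Trigger:
Cooperate forever: 8/(1-δ)
Defect then punished: 10 + 4·δ/(1-δ)
Need: 8/(1-δ) ≥ 10 + 4·δ/(1-δ)
Solving: δ ≥ (T-R)/(T-P) = (10-8)/(10-4) = 0.3333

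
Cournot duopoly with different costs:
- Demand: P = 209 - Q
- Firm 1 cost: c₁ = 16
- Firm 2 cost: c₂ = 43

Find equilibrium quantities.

q₁* = 73.33, q₂* = 46.33

Work:
Reaction: q₁ = (209 - 16 - q₂)/2
Reaction: q₂ = (209 - 43 - q₁)/2
Solve simultaneously:
q₁* = (209 - 2×16 + 43)/3 = 73.33
q₂* = (209 - 2×43 + 16)/3 = 46.33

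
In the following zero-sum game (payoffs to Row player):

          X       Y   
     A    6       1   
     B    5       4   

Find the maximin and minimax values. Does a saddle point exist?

Maximin = 4, Minimax = 4, Saddle: True

Work:
Row minimums: [1, 4] → maximin = 4
Column maximums: [6, 4] → minimax = 4
Saddle point exists! Game value = 4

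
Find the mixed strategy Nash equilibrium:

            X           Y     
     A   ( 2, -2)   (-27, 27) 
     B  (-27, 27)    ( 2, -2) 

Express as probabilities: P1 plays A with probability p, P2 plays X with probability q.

p = 0.5, q = 0.5

Work:
Find probabilities that make opponent indifferent:
P2 chooses q to make P1 indifferent between A and B
P1 chooses p to make P2 indifferent between X and Y
Mixed NE: P1 plays (A: 0.5, B: 0.5), P2 plays (X: 0.5, Y: 0.5)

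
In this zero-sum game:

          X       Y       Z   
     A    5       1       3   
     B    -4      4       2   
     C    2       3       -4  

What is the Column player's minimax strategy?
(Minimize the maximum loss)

Column should play Z, value = 3

Work:
Column player minimizes Row's maximum payoff:
Column X: max payoff to Row = 5
Column Y: max payoff to Row = 4
Column Z: max payoff to Row = 3
Minimum is 3, achieved by column Z.
Minimax strategy: Z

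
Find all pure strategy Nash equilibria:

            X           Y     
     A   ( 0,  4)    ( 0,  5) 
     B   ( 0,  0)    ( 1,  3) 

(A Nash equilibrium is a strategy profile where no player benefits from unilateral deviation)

Nash equilibrium: (B, Y)

Work:
Best responses:
  P1 vs X: payoffs [0, 0] → best response A/B (payoff 0)
  P1 vs Y: payoffs [0, 1] → best response B (payoff 1)
  P2 vs A: payoffs [4, 5] → best response Y (payoff 5)
  P2 vs B: payoffs [0, 3] → best response Y (payoff 3)
Mutual best responses: (B,Y) → Nash equilibria.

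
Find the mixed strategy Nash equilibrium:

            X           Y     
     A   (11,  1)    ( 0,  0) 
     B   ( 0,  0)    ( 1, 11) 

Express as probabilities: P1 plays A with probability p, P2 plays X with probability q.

p = 0.9167, q = 0.0833

Work:
Find probabilities that make opponent indifferent:
P2 chooses q to make P1 indifferent between A and B
P1 chooses p to make P2 indifferent between X and Y
Mixed NE: P1 plays (A: 0.9167, B: 0.0833), P2 plays (X: 0.0833, Y: 0.9167)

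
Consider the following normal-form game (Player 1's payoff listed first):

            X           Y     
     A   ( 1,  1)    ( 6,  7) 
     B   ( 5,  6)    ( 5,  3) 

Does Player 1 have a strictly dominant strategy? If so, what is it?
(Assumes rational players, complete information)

No strictly dominant strategy exists for Player 1

Work:
A strategy strictly dominates another if it gives a strictly higher payoff against every opponent action. Compare each pair of P1's strategies column-by-column:
  A vs B: [1 vs 5, 6 vs 5] → A does not strictly dominate B (column X: 1 ≤ 5)
  B vs A: [5 vs 1, 5 vs 6] → B does not strictly dominate A (column Y: 5 ≤ 6)
No single strategy strictly dominates all others → no strictly dominant strategy.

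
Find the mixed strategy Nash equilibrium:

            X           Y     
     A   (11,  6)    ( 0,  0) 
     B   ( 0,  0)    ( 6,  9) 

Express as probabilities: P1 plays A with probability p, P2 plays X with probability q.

p = 0.6, q = 0.3529

Work:
Find probabilities that make opponent indifferent:
P2 chooses q to make P1 indifferent between A and B
P1 chooses p to make P2 indifferent between X and Y
Mixed NE: P1 plays (A: 0.6, B: 0.4), P2 plays (X: 0.3529, Y: 0.6471)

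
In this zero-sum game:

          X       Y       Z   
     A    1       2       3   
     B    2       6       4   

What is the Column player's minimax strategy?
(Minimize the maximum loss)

Column should play X, value = 2

Work:
Column player minimizes Row's maximum payoff:
Column X: max payoff to Row = 2
Column Y: max payoff to Row = 6
Column Z: max payoff to Row = 4
Minimum is 2, achieved by column X.
Minimax strategy: X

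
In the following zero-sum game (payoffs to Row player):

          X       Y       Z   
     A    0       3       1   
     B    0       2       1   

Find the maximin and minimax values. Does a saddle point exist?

Maximin = 0, Minimax = 0, Saddle: True

Work:
Row minimums: [0, 0] → maximin = 0
Column maximums: [0, 3, 1] → minimax = 0
Saddle point exists! Game value = 0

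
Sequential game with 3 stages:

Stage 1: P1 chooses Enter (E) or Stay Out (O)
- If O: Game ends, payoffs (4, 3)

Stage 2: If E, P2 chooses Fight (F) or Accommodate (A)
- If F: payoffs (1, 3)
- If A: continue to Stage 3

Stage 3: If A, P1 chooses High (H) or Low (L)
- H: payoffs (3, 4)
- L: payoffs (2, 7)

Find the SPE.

SPE: (O, A, H); Outcome (4, 3)

Work:
Stage 3: P1 chooses H (3 vs 2)
Stage 2: P2: F->3, A->4 (anticipating H). Choose A
Stage 1: P1: O->4, E->3 (anticipating A, H). Choose O
SPE path: O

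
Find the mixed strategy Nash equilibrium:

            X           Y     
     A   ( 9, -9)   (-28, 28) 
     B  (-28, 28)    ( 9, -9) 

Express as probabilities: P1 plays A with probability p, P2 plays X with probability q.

p = 0.5, q = 0.5

Work:
Find probabilities that make opponent indifferent:
P2 chooses q to make P1 indifferent between A and B
P1 chooses p to make P2 indifferent between X and Y
Mixed NE: P1 plays (A: 0.5, B: 0.5), P2 plays (X: 0.5, Y: 0.5)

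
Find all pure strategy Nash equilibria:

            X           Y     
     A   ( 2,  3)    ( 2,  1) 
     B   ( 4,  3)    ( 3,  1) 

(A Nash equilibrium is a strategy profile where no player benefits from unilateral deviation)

Nash equilibrium: (B, X)

Work:
Best responses:
  P1 vs X: payoffs [2, 4] → best response B (payoff 4)
  P1 vs Y: payoffs [2, 3] → best response B (payoff 3)
  P2 vs A: payoffs [3, 1] → best response X (payoff 3)
  P2 vs B: payoffs [3, 1] → best response X (payoff 3)
Mutual best responses: (B,X) → Nash equilibria.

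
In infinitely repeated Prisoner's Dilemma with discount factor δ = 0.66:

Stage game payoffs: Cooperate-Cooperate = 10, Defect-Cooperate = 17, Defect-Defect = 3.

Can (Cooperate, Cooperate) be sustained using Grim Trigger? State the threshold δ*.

δ* = 0.5; since δ = 0.66 ≥ 0.5, cooperation can be sustained

Work:
For Grim Trigger:
Cooperate forever: 10/(1-δ)
Defect then punished: 17 + 3·δ/(1-δ)
Need: 10/(1-δ) ≥ 17 + 3·δ/(1-δ)
Solving: δ ≥ (T-R)/(T-P) = (17-10)/(17-3) = 0.5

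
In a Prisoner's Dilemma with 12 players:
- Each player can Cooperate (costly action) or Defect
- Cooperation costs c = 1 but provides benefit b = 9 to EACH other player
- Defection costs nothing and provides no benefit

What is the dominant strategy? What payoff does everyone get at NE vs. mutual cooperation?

Dominant: Defect; NE payoff = 0; Coop payoff = 98

Work:
Defect dominates (saves cost c = 1, benefit to others is external)
NE: All defect → everyone gets 0
If all cooperate: each receives (11)×9 - 1 = 98
Social dilemma: 98 > 0 but NE gives 0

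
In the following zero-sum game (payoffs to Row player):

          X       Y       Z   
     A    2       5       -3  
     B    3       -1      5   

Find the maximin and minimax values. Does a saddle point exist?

Maximin = -1, Minimax = 3, Saddle: False

Work:
Row minimums: [-3, -1] → maximin = -1
Column maximums: [3, 5, 5] → minimax = 3
No saddle point (maximin ≠ minimax). Mixed strategy needed.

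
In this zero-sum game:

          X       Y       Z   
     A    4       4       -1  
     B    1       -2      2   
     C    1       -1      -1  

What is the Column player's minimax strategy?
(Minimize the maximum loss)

Column should play Z, value = 2

Work:
Column player minimizes Row's maximum payoff:
Column X: max payoff to Row = 4
Column Y: max payoff to Row = 4
Column Z: max payoff to Row = 2
Minimum is 2, achieved by column Z.
Minimax strategy: Z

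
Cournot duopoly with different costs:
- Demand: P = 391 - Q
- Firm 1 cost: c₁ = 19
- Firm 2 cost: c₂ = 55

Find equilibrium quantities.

q₁* = 136.0, q₂* = 100.0

Work:
Reaction: q₁ = (391 - 19 - q₂)/2
Reaction: q₂ = (391 - 55 - q₁)/2
Solve simultaneously:
q₁* = (391 - 2×19 + 55)/3 = 136.0
q₂* = (391 - 2×55 + 19)/3 = 100.0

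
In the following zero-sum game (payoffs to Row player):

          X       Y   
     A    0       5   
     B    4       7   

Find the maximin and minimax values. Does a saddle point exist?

Maximin = 4, Minimax = 4, Saddle: True

Work:
Row minimums: [0, 4] → maximin = 4
Column maximums: [4, 7] → minimax = 4
Saddle point exists! Game value = 4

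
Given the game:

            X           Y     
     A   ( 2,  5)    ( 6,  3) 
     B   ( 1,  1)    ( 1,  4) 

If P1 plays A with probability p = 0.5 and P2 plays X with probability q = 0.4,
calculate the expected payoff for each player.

E[P1] = 2.7, E[P2] = 3.3

Work:
E[P1] = p·q·π₁(A,X) + p·(1-q)·π₁(A,Y) + (1-p)·q·π₁(B,X) + (1-p)·(1-q)·π₁(B,Y)
= 0.5·0.4·2 + 0.5·0.6·6 + 0.5·0.4·1 + 0.5·0.6·1
= 2.7

E[P2] = 3.3 (similar calculation)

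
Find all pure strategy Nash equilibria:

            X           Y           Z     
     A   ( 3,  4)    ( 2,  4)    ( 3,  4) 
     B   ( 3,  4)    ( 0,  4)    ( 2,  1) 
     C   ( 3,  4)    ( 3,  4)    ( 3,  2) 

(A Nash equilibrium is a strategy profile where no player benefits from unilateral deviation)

Nash equilibrium: (A, X), (A, Z), (B, X), (C, X), (C, Y)

Work:
Best responses:
  P1 vs X: payoffs [3, 3, 3] → best response A/B/C (payoff 3)
  P1 vs Y: payoffs [2, 0, 3] → best response C (payoff 3)
  P1 vs Z: payoffs [3, 2, 3] → best response A/C (payoff 3)
  P2 vs A: payoffs [4, 4, 4] → best response X/Y/Z (payoff 4)
  P2 vs B: payoffs [4, 4, 1] → best response X/Y (payoff 4)
  P2 vs C: payoffs [4, 4, 2] → best response X/Y (payoff 4)
Mutual best responses: (A,X), (A,Z), (B,X), (C,X), (C,Y) → Nash equilibria.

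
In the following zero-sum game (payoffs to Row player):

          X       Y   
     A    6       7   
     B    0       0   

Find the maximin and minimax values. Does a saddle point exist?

Maximin = 6, Minimax = 6, Saddle: True

Work:
Row minimums: [6, 0] → maximin = 6
Column maximums: [6, 7] → minimax = 6
Saddle point exists! Game value = 6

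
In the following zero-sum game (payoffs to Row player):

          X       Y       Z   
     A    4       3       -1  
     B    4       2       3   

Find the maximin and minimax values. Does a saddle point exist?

Maximin = 2, Minimax = 3, Saddle: False

Work:
Row minimums: [-1, 2] → maximin = 2
Column maximums: [4, 3, 3] → minimax = 3
No saddle point (maximin ≠ minimax). Mixed strategy needed.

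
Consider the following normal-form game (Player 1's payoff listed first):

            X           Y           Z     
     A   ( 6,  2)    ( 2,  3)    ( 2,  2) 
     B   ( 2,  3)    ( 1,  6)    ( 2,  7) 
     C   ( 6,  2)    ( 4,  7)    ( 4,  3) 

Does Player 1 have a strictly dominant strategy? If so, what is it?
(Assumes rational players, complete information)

No strictly dominant strategy exists for Player 1

Work:
A strategy strictly dominates another if it gives a strictly higher payoff against every opponent action. Compare each pair of P1's strategies column-by-column:
  A vs B: [6 vs 2, 2 vs 1, 2 vs 2] → A does not strictly dominate B (column Z: 2 ≤ 2)
  A vs C: [6 vs 6, 2 vs 4, 2 vs 4] → A does not strictly dominate C (column X: 6 ≤ 6)
  B vs A: [2 vs 6, 1 vs 2, 2 vs 2] → B does not strictly dominate A (column X: 2 ≤ 6)
  B vs C: [2 vs 6, 1 vs 4, 2 vs 4] → B does not strictly dominate C (column X: 2 ≤ 6)
  C vs A: [6 vs 6, 4 vs 2, 4 vs 2] → C does not strictly dominate A (column X: 6 ≤ 6)
  C vs B: [6 vs 2, 4 vs 1, 4 vs 2] → C strictly dominates B
No single strategy strictly dominates all others → no strictly dominant strategy.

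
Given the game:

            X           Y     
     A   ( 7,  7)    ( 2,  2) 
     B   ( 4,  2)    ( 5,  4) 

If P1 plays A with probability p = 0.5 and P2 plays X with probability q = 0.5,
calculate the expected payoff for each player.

E[P1] = 4.5, E[P2] = 3.75

Work:
E[P1] = p·q·π₁(A,X) + p·(1-q)·π₁(A,Y) + (1-p)·q·π₁(B,X) + (1-p)·(1-q)·π₁(B,Y)
= 0.5·0.5·7 + 0.5·0.5·2 + 0.5·0.5·4 + 0.5·0.5·5
= 4.5

E[P2] = 3.75 (similar calculation)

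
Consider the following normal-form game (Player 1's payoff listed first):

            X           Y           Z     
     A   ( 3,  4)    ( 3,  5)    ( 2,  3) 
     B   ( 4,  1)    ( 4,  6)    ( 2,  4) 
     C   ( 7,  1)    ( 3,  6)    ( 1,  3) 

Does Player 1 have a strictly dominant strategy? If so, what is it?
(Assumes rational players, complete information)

No strictly dominant strategy exists for Player 1

Work:
A strategy strictly dominates another if it gives a strictly higher payoff against every opponent action. Compare each pair of P1's strategies column-by-column:
  A vs B: [3 vs 4, 3 vs 4, 2 vs 2] → A does not strictly dominate B (column X: 3 ≤ 4)
  A vs C: [3 vs 7, 3 vs 3, 2 vs 1] → A does not strictly dominate C (column X: 3 ≤ 7)
  B vs A: [4 vs 3, 4 vs 3, 2 vs 2] → B does not strictly dominate A (column Z: 2 ≤ 2)
  B vs C: [4 vs 7, 4 vs 3, 2 vs 1] → B does not strictly dominate C (column X: 4 ≤ 7)
  C vs A: [7 vs 3, 3 vs 3, 1 vs 2] → C does not strictly dominate A (column Y: 3 ≤ 3)
  C vs B: [7 vs 4, 3 vs 4, 1 vs 2] → C does not strictly dominate B (column Y: 3 ≤ 4)
No single strategy strictly dominates all others → no strictly dominant strategy.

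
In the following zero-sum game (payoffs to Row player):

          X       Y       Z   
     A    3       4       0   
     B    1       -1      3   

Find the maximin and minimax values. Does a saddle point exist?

Maximin = 0, Minimax = 3, Saddle: False

Work:
Row minimums: [0, -1] → maximin = 0
Column maximums: [3, 4, 3] → minimax = 3
No saddle point (maximin ≠ minimax). Mixed strategy needed.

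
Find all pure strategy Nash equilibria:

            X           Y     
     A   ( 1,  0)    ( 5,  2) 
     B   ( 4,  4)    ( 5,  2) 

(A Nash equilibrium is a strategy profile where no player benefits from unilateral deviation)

Nash equilibrium: (A, Y), (B, X)

Work:
Best responses:
  P1 vs X: payoffs [1, 4] → best response B (payoff 4)
  P1 vs Y: payoffs [5, 5] → best response A/B (payoff 5)
  P2 vs A: payoffs [0, 2] → best response Y (payoff 2)
  P2 vs B: payoffs [4, 2] → best response X (payoff 4)
Mutual best responses: (A,Y), (B,X) → Nash equilibria.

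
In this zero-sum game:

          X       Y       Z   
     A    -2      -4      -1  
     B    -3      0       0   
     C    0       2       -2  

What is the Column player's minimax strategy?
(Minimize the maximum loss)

Column should play X or Z (all achieve the minimum), value = 0

Work:
Column player minimizes Row's maximum payoff:
Column X: max payoff to Row = 0
Column Y: max payoff to Row = 2
Column Z: max payoff to Row = 0
Minimum is 0, achieved by columns X, Z (tied).
Each of X or Z is a minimax strategy.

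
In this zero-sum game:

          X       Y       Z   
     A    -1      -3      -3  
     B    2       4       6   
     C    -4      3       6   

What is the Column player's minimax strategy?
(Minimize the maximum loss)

Column should play X, value = 2

Work:
Column player minimizes Row's maximum payoff:
Column X: max payoff to Row = 2
Column Y: max payoff to Row = 4
Column Z: max payoff to Row = 6
Minimum is 2, achieved by column X.
Minimax strategy: X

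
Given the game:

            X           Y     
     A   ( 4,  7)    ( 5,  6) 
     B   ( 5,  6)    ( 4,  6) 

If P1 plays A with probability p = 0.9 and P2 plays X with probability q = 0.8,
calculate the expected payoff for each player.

E[P1] = 4.26, E[P2] = 6.72

Work:
E[P1] = p·q·π₁(A,X) + p·(1-q)·π₁(A,Y) + (1-p)·q·π₁(B,X) + (1-p)·(1-q)·π₁(B,Y)
= 0.9·0.8·4 + 0.9·0.2·5 + 0.1·0.8·5 + 0.1·0.2·4
= 4.26

E[P2] = 6.72 (similar calculation)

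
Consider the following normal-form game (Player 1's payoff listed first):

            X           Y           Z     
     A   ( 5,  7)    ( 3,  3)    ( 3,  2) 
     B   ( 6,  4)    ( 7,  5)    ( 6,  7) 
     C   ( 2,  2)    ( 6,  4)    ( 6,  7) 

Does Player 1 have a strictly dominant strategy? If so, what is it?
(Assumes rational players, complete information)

No strictly dominant strategy exists for Player 1

Work:
A strategy strictly dominates another if it gives a strictly higher payoff against every opponent action. Compare each pair of P1's strategies column-by-column:
  A vs B: [5 vs 6, 3 vs 7, 3 vs 6] → A does not strictly dominate B (column X: 5 ≤ 6)
  A vs C: [5 vs 2, 3 vs 6, 3 vs 6] → A does not strictly dominate C (column Y: 3 ≤ 6)
  B vs A: [6 vs 5, 7 vs 3, 6 vs 3] → B strictly dominates A
  B vs C: [6 vs 2, 7 vs 6, 6 vs 6] → B does not strictly dominate C (column Z: 6 ≤ 6)
  C vs A: [2 vs 5, 6 vs 3, 6 vs 3] → C does not strictly dominate A (column X: 2 ≤ 5)
  C vs B: [2 vs 6, 6 vs 7, 6 vs 6] → C does not strictly dominate B (column X: 2 ≤ 6)
No single strategy strictly dominates all others → no strictly dominant strategy.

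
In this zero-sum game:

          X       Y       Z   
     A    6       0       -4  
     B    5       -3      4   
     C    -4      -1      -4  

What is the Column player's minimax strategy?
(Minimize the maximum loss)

Column should play Y, value = 0

Work:
Column player minimizes Row's maximum payoff:
Column X: max payoff to Row = 6
Column Y: max payoff to Row = 0
Column Z: max payoff to Row = 4
Minimum is 0, achieved by column Y.
Minimax strategy: Y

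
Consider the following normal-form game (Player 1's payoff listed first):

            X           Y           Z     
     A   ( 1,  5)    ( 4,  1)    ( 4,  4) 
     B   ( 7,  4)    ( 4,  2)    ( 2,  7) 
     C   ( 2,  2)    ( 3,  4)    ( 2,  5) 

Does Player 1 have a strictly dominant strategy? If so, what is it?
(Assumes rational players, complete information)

No strictly dominant strategy exists for Player 1

Work:
A strategy strictly dominates another if it gives a strictly higher payoff against every opponent action. Compare each pair of P1's strategies column-by-column:
  A vs B: [1 vs 7, 4 vs 4, 4 vs 2] → A does not strictly dominate B (column X: 1 ≤ 7)
  A vs C: [1 vs 2, 4 vs 3, 4 vs 2] → A does not strictly dominate C (column X: 1 ≤ 2)
  B vs A: [7 vs 1, 4 vs 4, 2 vs 4] → B does not strictly dominate A (column Y: 4 ≤ 4)
  B vs C: [7 vs 2, 4 vs 3, 2 vs 2] → B does not strictly dominate C (column Z: 2 ≤ 2)
  C vs A: [2 vs 1, 3 vs 4, 2 vs 4] → C does not strictly dominate A (column Y: 3 ≤ 4)
  C vs B: [2 vs 7, 3 vs 4, 2 vs 2] → C does not strictly dominate B (column X: 2 ≤ 7)
No single strategy strictly dominates all others → no strictly dominant strategy.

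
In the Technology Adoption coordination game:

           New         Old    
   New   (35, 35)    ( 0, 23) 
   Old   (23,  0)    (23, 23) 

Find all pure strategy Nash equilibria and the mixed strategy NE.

Pure NE: (New, New) and (Old, Old); Mixed NE: p = 0.6571, q = 0.6571

Work:
Check pure NE:
(New, New): (35, 35) - no unilateral deviation beneficial
(Old, Old): (23, 23) - no unilateral deviation beneficial
Mixed NE: P1 plays New with p = 0.6571, P2 plays New with q = 0.6571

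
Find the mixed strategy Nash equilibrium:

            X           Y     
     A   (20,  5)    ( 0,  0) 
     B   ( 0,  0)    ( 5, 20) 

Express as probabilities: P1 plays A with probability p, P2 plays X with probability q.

p = 0.8, q = 0.2

Work:
Find probabilities that make opponent indifferent:
P2 chooses q to make P1 indifferent between A and B
P1 chooses p to make P2 indifferent between X and Y
Mixed NE: P1 plays (A: 0.8, B: 0.2), P2 plays (X: 0.2, Y: 0.8)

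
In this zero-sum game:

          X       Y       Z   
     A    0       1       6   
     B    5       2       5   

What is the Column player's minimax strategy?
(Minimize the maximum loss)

Column should play Y, value = 2

Work:
Column player minimizes Row's maximum payoff:
Column X: max payoff to Row = 5
Column Y: max payoff to Row = 2
Column Z: max payoff to Row = 6
Minimum is 2, achieved by column Y.
Minimax strategy: Y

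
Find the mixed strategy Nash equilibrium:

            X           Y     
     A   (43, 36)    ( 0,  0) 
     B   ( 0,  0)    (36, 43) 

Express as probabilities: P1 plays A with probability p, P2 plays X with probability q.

p = 0.5443, q = 0.4557

Work:
Find probabilities that make opponent indifferent:
P2 chooses q to make P1 indifferent between A and B
P1 chooses p to make P2 indifferent between X and Y
Mixed NE: P1 plays (A: 0.5443, B: 0.4557), P2 plays (X: 0.4557, Y: 0.5443)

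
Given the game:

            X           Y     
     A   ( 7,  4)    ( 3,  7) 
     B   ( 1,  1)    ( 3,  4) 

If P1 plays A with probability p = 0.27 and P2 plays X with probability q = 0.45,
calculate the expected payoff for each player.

E[P1] = 2.829, E[P2] = 3.46

Work:
E[P1] = p·q·π₁(A,X) + p·(1-q)·π₁(A,Y) + (1-p)·q·π₁(B,X) + (1-p)·(1-q)·π₁(B,Y)
= 0.27·0.45·7 + 0.27·0.55·3 + 0.73·0.45·1 + 0.73·0.55·3
= 2.829

E[P2] = 3.46 (similar calculation)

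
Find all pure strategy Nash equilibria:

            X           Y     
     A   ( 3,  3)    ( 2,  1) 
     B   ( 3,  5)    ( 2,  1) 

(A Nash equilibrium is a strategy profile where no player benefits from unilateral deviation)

Nash equilibrium: (A, X), (B, X)

Work:
Best responses:
  P1 vs X: payoffs [3, 3] → best response A/B (payoff 3)
  P1 vs Y: payoffs [2, 2] → best response A/B (payoff 2)
  P2 vs A: payoffs [3, 1] → best response X (payoff 3)
  P2 vs B: payoffs [5, 1] → best response X (payoff 5)
Mutual best responses: (A,X), (B,X) → Nash equilibria.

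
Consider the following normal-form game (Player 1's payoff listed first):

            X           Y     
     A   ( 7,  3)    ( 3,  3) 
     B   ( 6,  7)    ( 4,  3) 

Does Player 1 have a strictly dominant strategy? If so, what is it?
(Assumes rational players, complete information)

No strictly dominant strategy exists for Player 1

Work:
A strategy strictly dominates another if it gives a strictly higher payoff against every opponent action. Compare each pair of P1's strategies column-by-column:
  A vs B: [7 vs 6, 3 vs 4] → A does not strictly dominate B (column Y: 3 ≤ 4)
  B vs A: [6 vs 7, 4 vs 3] → B does not strictly dominate A (column X: 6 ≤ 7)
No single strategy strictly dominates all others → no strictly dominant strategy.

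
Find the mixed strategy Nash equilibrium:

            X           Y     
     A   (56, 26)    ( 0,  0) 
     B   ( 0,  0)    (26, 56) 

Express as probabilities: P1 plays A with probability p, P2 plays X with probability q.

p = 0.6829, q = 0.3171

Work:
Find probabilities that make opponent indifferent:
P2 chooses q to make P1 indifferent between A and B
P1 chooses p to make P2 indifferent between X and Y
Mixed NE: P1 plays (A: 0.6829, B: 0.3171), P2 plays (X: 0.3171, Y: 0.6829)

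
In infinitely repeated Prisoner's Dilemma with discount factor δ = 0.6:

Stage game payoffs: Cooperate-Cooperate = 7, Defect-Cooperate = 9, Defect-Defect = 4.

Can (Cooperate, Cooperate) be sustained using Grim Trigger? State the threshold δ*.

δ* = 0.4; since δ = 0.6 ≥ 0.4, cooperation can be sustained

Work:
For Grim Trigger:
Cooperate forever: 7/(1-δ)
Defect then punished: 9 + 4·δ/(1-δ)
Need: 7/(1-δ) ≥ 9 + 4·δ/(1-δ)
Solving: δ ≥ (T-R)/(T-P) = (9-7)/(9-4) = 0.4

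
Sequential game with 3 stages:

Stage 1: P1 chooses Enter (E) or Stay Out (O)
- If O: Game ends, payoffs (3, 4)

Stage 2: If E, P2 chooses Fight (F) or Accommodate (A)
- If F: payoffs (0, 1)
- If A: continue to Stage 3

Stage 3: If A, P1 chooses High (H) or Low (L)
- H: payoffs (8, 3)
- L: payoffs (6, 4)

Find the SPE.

SPE: (E, A, H); Outcome (8, 3)

Work:
Stage 3: P1 chooses H (8 vs 6)
Stage 2: P2: F->1, A->3 (anticipating H). Choose A
Stage 1: P1: O->3, E->8 (anticipating A, H). Choose E
SPE path: E -> A -> H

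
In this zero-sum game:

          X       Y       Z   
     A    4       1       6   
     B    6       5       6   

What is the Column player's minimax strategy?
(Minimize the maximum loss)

Column should play Y, value = 5

Work:
Column player minimizes Row's maximum payoff:
Column X: max payoff to Row = 6
Column Y: max payoff to Row = 5
Column Z: max payoff to Row = 6
Minimum is 5, achieved by column Y.
Minimax strategy: Y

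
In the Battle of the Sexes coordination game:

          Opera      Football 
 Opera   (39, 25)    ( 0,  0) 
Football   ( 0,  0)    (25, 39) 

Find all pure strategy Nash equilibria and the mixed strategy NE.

Pure NE: (Opera, Opera) and (Football, Football); Mixed NE: p = 0.6094, q = 0.3906

Work:
Check pure NE:
(Opera, Opera): (39, 25) - no unilateral deviation beneficial
(Football, Football): (25, 39) - no unilateral deviation beneficial
Mixed NE: P1 plays Opera with p = 0.6094, P2 plays Opera with q = 0.3906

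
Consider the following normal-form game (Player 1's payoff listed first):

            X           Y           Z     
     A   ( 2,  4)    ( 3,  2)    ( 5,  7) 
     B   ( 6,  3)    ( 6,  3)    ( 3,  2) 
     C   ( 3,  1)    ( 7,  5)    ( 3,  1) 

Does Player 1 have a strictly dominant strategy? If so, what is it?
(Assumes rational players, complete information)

No strictly dominant strategy exists for Player 1

Work:
A strategy strictly dominates another if it gives a strictly higher payoff against every opponent action. Compare each pair of P1's strategies column-by-column:
  A vs B: [2 vs 6, 3 vs 6, 5 vs 3] → A does not strictly dominate B (column X: 2 ≤ 6)
  A vs C: [2 vs 3, 3 vs 7, 5 vs 3] → A does not strictly dominate C (column X: 2 ≤ 3)
  B vs A: [6 vs 2, 6 vs 3, 3 vs 5] → B does not strictly dominate A (column Z: 3 ≤ 5)
  B vs C: [6 vs 3, 6 vs 7, 3 vs 3] → B does not strictly dominate C (column Y: 6 ≤ 7)
  C vs A: [3 vs 2, 7 vs 3, 3 vs 5] → C does not strictly dominate A (column Z: 3 ≤ 5)
  C vs B: [3 vs 6, 7 vs 6, 3 vs 3] → C does not strictly dominate B (column X: 3 ≤ 6)
No single strategy strictly dominates all others → no strictly dominant strategy.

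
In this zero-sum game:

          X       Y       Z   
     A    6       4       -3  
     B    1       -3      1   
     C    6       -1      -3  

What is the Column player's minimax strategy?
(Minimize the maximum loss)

Column should play Z, value = 1

Work:
Column player minimizes Row's maximum payoff:
Column X: max payoff to Row = 6
Column Y: max payoff to Row = 4
Column Z: max payoff to Row = 1
Minimum is 1, achieved by column Z.
Minimax strategy: Z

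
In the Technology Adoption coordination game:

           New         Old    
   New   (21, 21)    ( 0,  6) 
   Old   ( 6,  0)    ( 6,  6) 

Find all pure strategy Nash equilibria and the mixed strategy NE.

Pure NE: (New, New) and (Old, Old); Mixed NE: p = 0.2857, q = 0.2857

Work:
Check pure NE:
(New, New): (21, 21) - no unilateral deviation beneficial
(Old, Old): (6, 6) - no unilateral deviation beneficial
Mixed NE: P1 plays New with p = 0.2857, P2 plays New with q = 0.2857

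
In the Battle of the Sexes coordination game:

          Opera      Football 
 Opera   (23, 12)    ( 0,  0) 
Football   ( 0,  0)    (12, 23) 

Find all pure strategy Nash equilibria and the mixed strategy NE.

Pure NE: (Opera, Opera) and (Football, Football); Mixed NE: p = 0.6571, q = 0.3429

Work:
Check pure NE:
(Opera, Opera): (23, 12) - no unilateral deviation beneficial
(Football, Football): (12, 23) - no unilateral deviation beneficial
Mixed NE: P1 plays Opera with p = 0.6571, P2 plays Opera with q = 0.3429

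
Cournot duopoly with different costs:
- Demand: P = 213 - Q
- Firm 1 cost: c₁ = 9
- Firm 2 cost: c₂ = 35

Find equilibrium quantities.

q₁* = 76.67, q₂* = 50.67

Work:
Reaction: q₁ = (213 - 9 - q₂)/2
Reaction: q₂ = (213 - 35 - q₁)/2
Solve simultaneously:
q₁* = (213 - 2×9 + 35)/3 = 76.67
q₂* = (213 - 2×35 + 9)/3 = 50.67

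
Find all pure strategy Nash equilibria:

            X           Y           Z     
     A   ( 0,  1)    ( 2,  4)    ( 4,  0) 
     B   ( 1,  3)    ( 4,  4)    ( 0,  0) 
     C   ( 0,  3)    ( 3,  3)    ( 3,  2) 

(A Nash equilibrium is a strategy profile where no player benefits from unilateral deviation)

Nash equilibrium: (B, Y)

Work:
Best responses:
  P1 vs X: payoffs [0, 1, 0] → best response B (payoff 1)
  P1 vs Y: payoffs [2, 4, 3] → best response B (payoff 4)
  P1 vs Z: payoffs [4, 0, 3] → best response A (payoff 4)
  P2 vs A: payoffs [1, 4, 0] → best response Y (payoff 4)
  P2 vs B: payoffs [3, 4, 0] → best response Y (payoff 4)
  P2 vs C: payoffs [3, 3, 2] → best response X/Y (payoff 3)
Mutual best responses: (B,Y) → Nash equilibria.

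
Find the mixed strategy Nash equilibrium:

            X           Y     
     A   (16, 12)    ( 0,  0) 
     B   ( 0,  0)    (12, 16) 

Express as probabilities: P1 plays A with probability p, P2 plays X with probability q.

p = 0.5714, q = 0.4286

Work:
Find probabilities that make opponent indifferent:
P2 chooses q to make P1 indifferent between A and B
P1 chooses p to make P2 indifferent between X and Y
Mixed NE: P1 plays (A: 0.5714, B: 0.4286), P2 plays (X: 0.4286, Y: 0.5714)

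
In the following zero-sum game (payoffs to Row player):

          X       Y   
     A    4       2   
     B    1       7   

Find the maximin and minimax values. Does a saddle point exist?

Maximin = 2, Minimax = 4, Saddle: False

Work:
Row minimums: [2, 1] → maximin = 2
Column maximums: [4, 7] → minimax = 4
No saddle point (maximin ≠ minimax). Mixed strategy needed.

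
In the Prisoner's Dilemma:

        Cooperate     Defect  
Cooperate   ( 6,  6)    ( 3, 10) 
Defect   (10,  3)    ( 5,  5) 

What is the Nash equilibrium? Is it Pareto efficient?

(Defect, Defect) is NE; not Pareto efficient

Work:
Defect dominates Cooperate for both players:
If P2 cooperates: Defect (10) > Cooperate (6)
If P2 defects: Defect (5) > Cooperate (3)
NE: (Defect, Defect) with payoff (5, 5)
But (Cooperate, Cooperate) = (6, 6) Pareto dominates (5, 5)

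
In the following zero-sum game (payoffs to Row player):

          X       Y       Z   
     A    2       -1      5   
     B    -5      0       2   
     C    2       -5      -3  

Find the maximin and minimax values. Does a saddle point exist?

Maximin = -1, Minimax = 0, Saddle: False

Work:
Row minimums: [-1, -5, -5] → maximin = -1
Column maximums: [2, 0, 5] → minimax = 0
No saddle point (maximin ≠ minimax). Mixed strategy needed.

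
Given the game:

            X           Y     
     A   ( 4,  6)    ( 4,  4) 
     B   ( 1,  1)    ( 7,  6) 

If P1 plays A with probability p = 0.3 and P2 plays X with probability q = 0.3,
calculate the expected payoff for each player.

E[P1] = 4.84, E[P2] = 4.53

Work:
E[P1] = p·q·π₁(A,X) + p·(1-q)·π₁(A,Y) + (1-p)·q·π₁(B,X) + (1-p)·(1-q)·π₁(B,Y)
= 0.3·0.3·4 + 0.3·0.7·4 + 0.7·0.3·1 + 0.7·0.7·7
= 4.84

E[P2] = 4.53 (similar calculation)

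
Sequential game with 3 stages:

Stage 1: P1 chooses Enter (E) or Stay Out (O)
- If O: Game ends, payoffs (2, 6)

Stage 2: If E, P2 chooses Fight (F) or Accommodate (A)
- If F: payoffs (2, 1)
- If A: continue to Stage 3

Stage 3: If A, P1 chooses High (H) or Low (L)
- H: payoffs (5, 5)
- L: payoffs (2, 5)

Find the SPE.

SPE: (E, A, H); Outcome (5, 5)

Work:
Stage 3: P1 chooses H (5 vs 2)
Stage 2: P2: F->1, A->5 (anticipating H). Choose A
Stage 1: P1: O->2, E->5 (anticipating A, H). Choose E
SPE path: E -> A -> H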